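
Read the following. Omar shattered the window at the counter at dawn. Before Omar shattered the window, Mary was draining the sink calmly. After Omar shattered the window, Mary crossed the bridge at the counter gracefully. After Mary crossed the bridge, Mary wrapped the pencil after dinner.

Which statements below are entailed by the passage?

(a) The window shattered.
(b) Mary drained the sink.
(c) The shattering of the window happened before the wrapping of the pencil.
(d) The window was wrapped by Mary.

(a) Entailed — 'Omar shattered the window' is causative; it entails the inchoative 'the window shattered'.
(b) Not entailed — 'was draining' is progressive on an accomplishment; it does not entail the completed 'drained'.
(c) Entailed — the narrative places the shattering before the wrapping.
(d) Not entailed — Mary wrapped the pencil, not the window; the window belongs to the shattering event.

(a), (c)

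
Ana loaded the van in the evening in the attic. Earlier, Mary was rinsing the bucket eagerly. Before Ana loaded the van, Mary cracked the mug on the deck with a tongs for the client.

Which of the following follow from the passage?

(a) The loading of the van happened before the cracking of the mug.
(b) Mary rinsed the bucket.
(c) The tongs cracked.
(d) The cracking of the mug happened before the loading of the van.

(a) Not entailed — the narrative places the cracking before the loading, not after.
(b) Entailed — 'rinse' is an activity; 'was rinsing' entails that some rinsing happened, so 'rinsed' holds.
(c) Not entailed — the mug is what cracked, not the tongs.
(d) Entailed — the narrative places the cracking before the loading.

(b), (d)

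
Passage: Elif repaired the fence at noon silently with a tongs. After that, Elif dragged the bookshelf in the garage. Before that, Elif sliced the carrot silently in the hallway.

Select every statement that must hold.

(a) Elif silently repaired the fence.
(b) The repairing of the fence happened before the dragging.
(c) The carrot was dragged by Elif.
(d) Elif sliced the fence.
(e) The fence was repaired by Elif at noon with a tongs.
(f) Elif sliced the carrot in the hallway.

(a) Entailed — every conjunct here is already in the original repairing event.
(b) Entailed — the narrative places the repairing before the dragging.
(c) Not entailed — Elif dragged the bookshelf, not the carrot; the carrot belongs to the slicing event.
(d) Not entailed — Elif sliced the carrot, not the fence; the fence belongs to the repairing event.
(e) Entailed — dropping 'silently' leaves a sub-description the original still satisfies.
(f) Entailed — the original entails any weakening of itself; this just drops 'silently'.

(a), (b), (e), (f)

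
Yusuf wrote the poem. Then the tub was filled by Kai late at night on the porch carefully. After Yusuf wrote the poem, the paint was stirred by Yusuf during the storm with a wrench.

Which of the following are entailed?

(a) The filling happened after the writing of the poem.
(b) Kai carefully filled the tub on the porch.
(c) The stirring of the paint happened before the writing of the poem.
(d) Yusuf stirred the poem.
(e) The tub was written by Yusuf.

(a) Entailed — the narrative places the writing before the filling.
(b) Entailed — dropping 'late at night' leaves a sub-description the original still satisfies.
(c) Not entailed — the narrative places the writing before the stirring, not after.
(d) Not entailed — Yusuf stirred the paint, not the poem; the poem belongs to the writing event.
(e) Not entailed — Yusuf wrote the poem, not the tub; the tub belongs to the filling event.

(a), (b)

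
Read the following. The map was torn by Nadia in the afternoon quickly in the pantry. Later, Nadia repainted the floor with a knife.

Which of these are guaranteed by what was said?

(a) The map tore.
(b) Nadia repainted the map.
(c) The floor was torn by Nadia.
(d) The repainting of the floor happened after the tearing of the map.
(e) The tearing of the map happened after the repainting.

(a), (d)

(a) Entailed — 'Nadia tore the map' is causative; it entails the inchoative 'the map tore'.
(b) Not entailed — Nadia repainted the floor, not the map; the map belongs to the tearing event.
(c) Not entailed — Nadia tore the map, not the floor; the floor belongs to the repainting event.
(d) Entailed — the narrative places the tearing before the repainting.
(e) Not entailed — the narrative places the tearing before the repainting, not after.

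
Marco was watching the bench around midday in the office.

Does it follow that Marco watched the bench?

yes

'watch' is atelic; if Marco was watching the bench, then Marco watched the bench (for some time).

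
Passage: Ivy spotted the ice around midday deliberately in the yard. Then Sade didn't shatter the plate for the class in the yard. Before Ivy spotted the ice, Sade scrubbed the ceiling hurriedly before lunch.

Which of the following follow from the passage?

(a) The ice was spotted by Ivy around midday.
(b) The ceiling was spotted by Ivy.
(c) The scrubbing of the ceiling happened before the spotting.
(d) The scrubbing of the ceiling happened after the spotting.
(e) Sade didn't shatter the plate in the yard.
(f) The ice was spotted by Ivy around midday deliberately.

(a) Entailed — dropping 'in the yard', 'deliberately' leaves a sub-description the original still satisfies.
(b) Not entailed — Ivy spotted the ice, not the ceiling; the ceiling belongs to the scrubbing event.
(c) Entailed — the narrative places the scrubbing before the spotting.
(d) Not entailed — the narrative places the scrubbing before the spotting, not after.
(e) Not entailed — dropping 'for the class' under negation is not valid — the original leaves open that Sade shattered the plate some other way.
(f) Entailed — the original entails any weakening of itself; this just drops 'in the yard'.

(a), (c), (f)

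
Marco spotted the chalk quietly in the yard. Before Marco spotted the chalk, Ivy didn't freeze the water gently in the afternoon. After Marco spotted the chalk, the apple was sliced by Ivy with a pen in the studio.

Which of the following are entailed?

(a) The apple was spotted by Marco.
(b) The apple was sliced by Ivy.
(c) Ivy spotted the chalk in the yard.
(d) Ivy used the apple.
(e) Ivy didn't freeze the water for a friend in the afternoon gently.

(b), (e)

(a) Not entailed — Marco spotted the chalk, not the apple; the apple belongs to the slicing event.
(b) Entailed — the original entails any weakening of itself; this just drops 'with a pen', 'in the studio'.
(c) Not entailed — the passage has Marco spotting the chalk, not Ivy.
(d) Not entailed — the apple is the patient, not an instrument — Ivy used a pen.
(e) Entailed — under negation, adding a further restriction is entailed: if no such freezing event occurred, none occurred for a friend either.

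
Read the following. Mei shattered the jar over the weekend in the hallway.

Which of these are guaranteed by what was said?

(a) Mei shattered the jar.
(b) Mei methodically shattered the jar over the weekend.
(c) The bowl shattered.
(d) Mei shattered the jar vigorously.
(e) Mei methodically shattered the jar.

(a)

(a) Entailed — dropping 'over the weekend', 'in the hallway' leaves a sub-description the original still satisfies.
(b) Not entailed — 'methodically' adds information not in the original event.
(c) Not entailed — the jar is what shattered, not the bowl.
(d) Not entailed — 'vigorously' adds information not in the original event.
(e) Not entailed — 'methodically' adds information not in the original event.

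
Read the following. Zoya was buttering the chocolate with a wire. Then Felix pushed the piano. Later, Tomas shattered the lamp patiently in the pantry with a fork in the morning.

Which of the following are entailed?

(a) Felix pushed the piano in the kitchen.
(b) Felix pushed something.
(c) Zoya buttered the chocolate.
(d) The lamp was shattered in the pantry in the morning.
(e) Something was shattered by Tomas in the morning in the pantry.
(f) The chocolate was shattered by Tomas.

(b), (d), (e)

(a) Not entailed — 'in the kitchen' adds information not in the original event.
(b) Entailed — generalizing the patient leaves a sub-description the original still satisfies.
(c) Not entailed — 'was buttering' is progressive on an accomplishment; it does not entail the completed 'buttered'.
(d) Entailed — every conjunct here is already in the original shattering event.
(e) Entailed — every conjunct here is already in the original shattering event.
(f) Not entailed — Tomas shattered the lamp, not the chocolate; the chocolate belongs to the buttering event.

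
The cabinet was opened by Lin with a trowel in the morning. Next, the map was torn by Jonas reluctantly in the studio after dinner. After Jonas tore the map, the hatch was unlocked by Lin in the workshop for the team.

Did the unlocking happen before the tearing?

The narrative orders the tearing before the unlocking.

no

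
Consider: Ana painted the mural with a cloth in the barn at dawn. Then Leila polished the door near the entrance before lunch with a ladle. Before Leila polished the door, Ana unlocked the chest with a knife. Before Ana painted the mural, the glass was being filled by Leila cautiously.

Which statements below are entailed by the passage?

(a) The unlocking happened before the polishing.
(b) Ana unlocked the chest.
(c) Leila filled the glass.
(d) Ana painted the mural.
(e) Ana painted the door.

(a), (b), (d)

(a) Entailed — the narrative places the unlocking before the polishing.
(b) Entailed — dropping 'with a knife' leaves a sub-description the original still satisfies.
(c) Not entailed — 'was filling' is progressive on an accomplishment; it does not entail the completed 'filled'.
(d) Entailed — every conjunct here is already in the original painting event.
(e) Not entailed — Ana painted the mural, not the door; the door belongs to the polishing event.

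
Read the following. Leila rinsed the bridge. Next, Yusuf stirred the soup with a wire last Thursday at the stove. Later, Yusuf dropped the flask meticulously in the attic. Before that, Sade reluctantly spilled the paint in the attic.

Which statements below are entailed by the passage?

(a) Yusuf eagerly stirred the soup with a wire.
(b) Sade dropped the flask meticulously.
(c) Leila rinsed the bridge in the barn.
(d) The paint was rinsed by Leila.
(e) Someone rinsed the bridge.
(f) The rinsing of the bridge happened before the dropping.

(a) Not entailed — 'eagerly' adds information not in the original event.
(b) Not entailed — the passage has Yusuf dropping the flask, not Sade.
(c) Not entailed — 'in the barn' adds information not in the original event.
(d) Not entailed — Leila rinsed the bridge, not the paint; the paint belongs to the spilling event.
(e) Entailed — every conjunct here is already in the original rinsing event.
(f) Entailed — the narrative places the rinsing before the dropping.

(e), (f)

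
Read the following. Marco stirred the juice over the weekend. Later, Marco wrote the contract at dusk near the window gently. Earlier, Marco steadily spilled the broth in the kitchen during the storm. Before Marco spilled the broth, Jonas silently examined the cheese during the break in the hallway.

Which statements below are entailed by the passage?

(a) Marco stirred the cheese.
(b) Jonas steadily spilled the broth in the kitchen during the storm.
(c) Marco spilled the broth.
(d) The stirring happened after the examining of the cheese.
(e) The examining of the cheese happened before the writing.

(c), (e)

(a) Not entailed — Marco stirred the juice, not the cheese; the cheese belongs to the examining event.
(b) Not entailed — the passage has Marco spilling the broth, not Jonas.
(c) Entailed — this follows by dropping conjuncts from the spilling event's description.
(d) Not entailed — the narrative doesn't order the examining relative to the stirring.
(e) Entailed — the narrative places the examining before the writing.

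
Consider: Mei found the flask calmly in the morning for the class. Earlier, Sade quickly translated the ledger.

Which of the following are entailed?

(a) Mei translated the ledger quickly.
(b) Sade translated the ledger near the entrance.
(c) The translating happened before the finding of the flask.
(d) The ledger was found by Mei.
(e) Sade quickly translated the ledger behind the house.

(c)

(a) Not entailed — the passage has Sade translating the ledger, not Mei.
(b) Not entailed — 'near the entrance' adds information not in the original event.
(c) Entailed — the narrative places the translating before the finding.
(d) Not entailed — Mei found the flask, not the ledger; the ledger belongs to the translating event.
(e) Not entailed — 'behind the house' adds information not in the original event.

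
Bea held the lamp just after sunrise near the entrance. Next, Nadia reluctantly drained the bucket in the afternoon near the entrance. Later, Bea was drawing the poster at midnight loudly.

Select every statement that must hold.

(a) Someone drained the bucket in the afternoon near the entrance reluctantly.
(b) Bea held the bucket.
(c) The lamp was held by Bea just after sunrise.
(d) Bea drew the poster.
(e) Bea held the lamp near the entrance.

(a) Entailed — the original entails any weakening of itself; this just generalizes the agent.
(b) Not entailed — Bea held the lamp, not the bucket; the bucket belongs to the draining event.
(c) Entailed — every conjunct here is already in the original holding event.
(d) Not entailed — 'was drawing' is progressive on an accomplishment; it does not entail the completed 'drew'.
(e) Entailed — this follows by dropping conjuncts from the holding event's description.

(a), (c), (e)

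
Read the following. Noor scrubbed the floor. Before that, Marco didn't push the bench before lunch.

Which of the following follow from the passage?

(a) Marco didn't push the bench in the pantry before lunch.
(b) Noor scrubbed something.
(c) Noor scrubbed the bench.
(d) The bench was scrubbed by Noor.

(a) Entailed — under negation, adding a further restriction is entailed: if no such pushing event occurred, none occurred in the pantry either.
(b) Entailed — this follows by dropping conjuncts from the scrubbing event's description.
(c) Not entailed — Noor scrubbed the floor, not the bench; the bench belongs to the pushing event.
(d) Not entailed — Noor scrubbed the floor, not the bench; the bench belongs to the pushing event.

(a), (b)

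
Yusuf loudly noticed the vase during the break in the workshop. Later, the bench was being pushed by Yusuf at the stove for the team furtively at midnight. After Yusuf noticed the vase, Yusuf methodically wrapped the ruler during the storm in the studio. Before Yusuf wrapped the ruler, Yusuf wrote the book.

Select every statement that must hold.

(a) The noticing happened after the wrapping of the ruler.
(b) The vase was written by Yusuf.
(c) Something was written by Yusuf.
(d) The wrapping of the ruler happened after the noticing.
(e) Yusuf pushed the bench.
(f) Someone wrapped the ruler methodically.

(a) Not entailed — the narrative places the noticing before the wrapping, not after.
(b) Not entailed — Yusuf wrote the book, not the vase; the vase belongs to the noticing event.
(c) Entailed — every conjunct here is already in the original writing event.
(d) Entailed — the narrative places the noticing before the wrapping.
(e) Entailed — 'push' is an activity; 'was pushing' entails that some pushing happened, so 'pushed' holds.
(f) Entailed — dropping 'during the storm', 'in the studio' and generalizing the agent leaves a sub-description the original still satisfies.

(c), (d), (e), (f)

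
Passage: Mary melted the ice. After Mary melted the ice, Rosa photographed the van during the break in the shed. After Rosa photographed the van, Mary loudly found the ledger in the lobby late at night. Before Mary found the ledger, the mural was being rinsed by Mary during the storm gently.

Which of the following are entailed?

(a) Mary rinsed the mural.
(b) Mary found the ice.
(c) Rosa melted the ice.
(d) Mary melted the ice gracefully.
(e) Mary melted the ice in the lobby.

(a) Entailed — 'rinse' is an activity; 'was rinsing' entails that some rinsing happened, so 'rinsed' holds.
(b) Not entailed — Mary found the ledger, not the ice; the ice belongs to the melting event.
(c) Not entailed — the passage has Mary melting the ice, not Rosa.
(d) Not entailed — 'gracefully' adds information not in the original event.
(e) Not entailed — 'in the lobby' adds information not in the original event.

(a)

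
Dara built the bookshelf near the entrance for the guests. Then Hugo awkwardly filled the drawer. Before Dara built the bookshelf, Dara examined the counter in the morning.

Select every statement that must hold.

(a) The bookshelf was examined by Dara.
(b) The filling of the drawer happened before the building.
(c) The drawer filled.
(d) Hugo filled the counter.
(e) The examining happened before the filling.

(a) Not entailed — Dara examined the counter, not the bookshelf; the bookshelf belongs to the building event.
(b) Not entailed — the narrative places the building before the filling, not after.
(c) Entailed — 'Hugo filled the drawer' is causative; it entails the inchoative 'the drawer filled'.
(d) Not entailed — Hugo filled the drawer, not the counter; the counter belongs to the examining event.
(e) Entailed — the narrative places the examining before the filling.

(c), (e)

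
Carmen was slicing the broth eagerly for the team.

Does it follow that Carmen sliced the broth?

'was slicing' is progressive; for an accomplishment like 'slice the broth', it doesn't entail completion.

no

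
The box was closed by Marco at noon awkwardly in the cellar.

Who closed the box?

Marco

'Marco' marks the agent of the closing event.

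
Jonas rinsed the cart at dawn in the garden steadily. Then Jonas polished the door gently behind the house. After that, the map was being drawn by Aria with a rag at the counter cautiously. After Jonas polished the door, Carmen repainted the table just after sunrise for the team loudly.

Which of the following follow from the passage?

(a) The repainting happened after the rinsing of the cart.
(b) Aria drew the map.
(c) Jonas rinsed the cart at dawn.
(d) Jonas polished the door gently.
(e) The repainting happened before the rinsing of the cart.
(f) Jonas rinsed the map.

(a) Entailed — the narrative places the rinsing before the repainting.
(b) Not entailed — 'was drawing' is progressive on an accomplishment; it does not entail the completed 'drew'.
(c) Entailed — the original entails any weakening of itself; this just drops 'steadily', 'in the garden'.
(d) Entailed — every conjunct here is already in the original polishing event.
(e) Not entailed — the narrative places the rinsing before the repainting, not after.
(f) Not entailed — Jonas rinsed the cart, not the map; the map belongs to the drawing event.

(a), (c), (d)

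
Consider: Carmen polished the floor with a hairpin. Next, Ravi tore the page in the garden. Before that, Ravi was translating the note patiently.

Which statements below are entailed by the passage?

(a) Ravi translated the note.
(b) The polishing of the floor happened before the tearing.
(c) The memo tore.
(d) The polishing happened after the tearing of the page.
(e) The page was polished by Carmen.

(a) Not entailed — 'was translating' is progressive on an accomplishment; it does not entail the completed 'translated'.
(b) Entailed — the narrative places the polishing before the tearing.
(c) Not entailed — the page is what tore, not the memo.
(d) Not entailed — the narrative places the polishing before the tearing, not after.
(e) Not entailed — Carmen polished the floor, not the page; the page belongs to the tearing event.

(b)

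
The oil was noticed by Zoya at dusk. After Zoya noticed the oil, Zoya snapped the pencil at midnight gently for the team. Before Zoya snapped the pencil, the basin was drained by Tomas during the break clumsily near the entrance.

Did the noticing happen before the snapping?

yes

The narrative orders the noticing before the snapping.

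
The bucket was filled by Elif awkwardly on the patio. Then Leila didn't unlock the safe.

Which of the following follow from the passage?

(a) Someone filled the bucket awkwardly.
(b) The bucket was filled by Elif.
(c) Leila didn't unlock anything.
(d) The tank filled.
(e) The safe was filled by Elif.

(a) Entailed — the original entails any weakening of itself; this just drops 'on the patio' and generalizes the agent.
(b) Entailed — dropping 'awkwardly', 'on the patio' leaves a sub-description the original still satisfies.
(c) Not entailed — the original only denies this specific event; Leila may have unlocked something else.
(d) Not entailed — the bucket is what filled, not the tank.
(e) Not entailed — Elif filled the bucket, not the safe; the safe belongs to the unlocking event.

(a), (b)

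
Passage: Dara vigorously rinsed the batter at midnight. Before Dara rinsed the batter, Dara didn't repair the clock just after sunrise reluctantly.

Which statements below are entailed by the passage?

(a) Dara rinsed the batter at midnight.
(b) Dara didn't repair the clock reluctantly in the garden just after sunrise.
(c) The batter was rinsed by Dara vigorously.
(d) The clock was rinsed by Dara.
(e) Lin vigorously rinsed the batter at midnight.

(a) Entailed — every conjunct here is already in the original rinsing event.
(b) Entailed — under negation, adding a further restriction is entailed: if no such repairing event occurred, none occurred in the garden either.
(c) Entailed — dropping 'at midnight' leaves a sub-description the original still satisfies.
(d) Not entailed — Dara rinsed the batter, not the clock; the clock belongs to the repairing event.
(e) Not entailed — the passage has Dara rinsing the batter, not Lin.

(a), (b), (c)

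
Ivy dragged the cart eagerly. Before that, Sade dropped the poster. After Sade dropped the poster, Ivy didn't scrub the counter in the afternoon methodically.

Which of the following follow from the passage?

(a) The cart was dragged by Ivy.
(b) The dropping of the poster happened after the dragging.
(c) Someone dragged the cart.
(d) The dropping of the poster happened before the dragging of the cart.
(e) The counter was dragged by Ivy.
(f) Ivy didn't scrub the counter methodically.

(a) Entailed — every conjunct here is already in the original dragging event.
(b) Not entailed — the narrative places the dropping before the dragging, not after.
(c) Entailed — every conjunct here is already in the original dragging event.
(d) Entailed — the narrative places the dropping before the dragging.
(e) Not entailed — Ivy dragged the cart, not the counter; the counter belongs to the scrubbing event.
(f) Not entailed — dropping 'in the afternoon' under negation is not valid — the original leaves open that Ivy scrubbed the counter some other way.

(a), (c), (d)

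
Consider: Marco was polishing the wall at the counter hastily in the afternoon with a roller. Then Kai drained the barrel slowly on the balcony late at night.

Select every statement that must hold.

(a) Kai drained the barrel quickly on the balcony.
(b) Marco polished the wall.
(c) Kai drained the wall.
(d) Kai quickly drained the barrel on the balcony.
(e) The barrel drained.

(b), (e)

(a) Not entailed — 'quickly' adds a manner not in (and inconsistent with) the original.
(b) Entailed — 'polish' is an activity; 'was polishing' entails that some polishing happened, so 'polished' holds.
(c) Not entailed — Kai drained the barrel, not the wall; the wall belongs to the polishing event.
(d) Not entailed — 'quickly' adds a manner not in (and inconsistent with) the original.
(e) Entailed — 'Kai drained the barrel' is causative; it entails the inchoative 'the barrel drained'.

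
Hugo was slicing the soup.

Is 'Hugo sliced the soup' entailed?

no

'was slicing' is progressive; for an accomplishment like 'slice the soup', it doesn't entail completion.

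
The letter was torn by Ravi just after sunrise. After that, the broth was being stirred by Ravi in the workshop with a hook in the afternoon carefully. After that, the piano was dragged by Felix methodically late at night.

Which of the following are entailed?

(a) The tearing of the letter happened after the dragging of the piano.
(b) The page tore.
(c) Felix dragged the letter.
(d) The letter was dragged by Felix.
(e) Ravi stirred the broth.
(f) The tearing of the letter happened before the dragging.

(a) Not entailed — the narrative places the tearing before the dragging, not after.
(b) Not entailed — the letter is what tore, not the page.
(c) Not entailed — Felix dragged the piano, not the letter; the letter belongs to the tearing event.
(d) Not entailed — Felix dragged the piano, not the letter; the letter belongs to the tearing event.
(e) Entailed — 'stir' is an activity; 'was stirring' entails that some stirring happened, so 'stirred' holds.
(f) Entailed — the narrative places the tearing before the dragging.

(e), (f)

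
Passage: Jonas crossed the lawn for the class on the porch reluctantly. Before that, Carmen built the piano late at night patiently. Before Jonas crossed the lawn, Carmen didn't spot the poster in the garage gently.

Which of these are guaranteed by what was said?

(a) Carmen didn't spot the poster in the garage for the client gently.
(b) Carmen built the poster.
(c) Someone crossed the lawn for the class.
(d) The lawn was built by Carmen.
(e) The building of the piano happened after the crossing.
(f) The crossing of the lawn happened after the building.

(a) Entailed — under negation, adding a further restriction is entailed: if no such spotting event occurred, none occurred for the client either.
(b) Not entailed — Carmen built the piano, not the poster; the poster belongs to the spotting event.
(c) Entailed — every conjunct here is already in the original crossing event.
(d) Not entailed — Carmen built the piano, not the lawn; the lawn belongs to the crossing event.
(e) Not entailed — the narrative places the building before the crossing, not after.
(f) Entailed — the narrative places the building before the crossing.

(a), (c), (f)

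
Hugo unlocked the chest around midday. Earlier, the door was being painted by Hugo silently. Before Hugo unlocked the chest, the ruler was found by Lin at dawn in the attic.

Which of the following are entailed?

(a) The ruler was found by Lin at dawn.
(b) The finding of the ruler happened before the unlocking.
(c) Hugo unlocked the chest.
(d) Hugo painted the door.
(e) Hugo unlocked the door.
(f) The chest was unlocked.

(a) Entailed — dropping 'in the attic' leaves a sub-description the original still satisfies.
(b) Entailed — the narrative places the finding before the unlocking.
(c) Entailed — dropping 'around midday' leaves a sub-description the original still satisfies.
(d) Not entailed — 'was painting' is progressive on an accomplishment; it does not entail the completed 'painted'.
(e) Not entailed — Hugo unlocked the chest, not the door; the door belongs to the painting event.
(f) Entailed — every conjunct here is already in the original unlocking event.

(a), (b), (c), (f)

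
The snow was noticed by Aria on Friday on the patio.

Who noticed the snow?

Aria

'Aria' marks the agent of the noticing event.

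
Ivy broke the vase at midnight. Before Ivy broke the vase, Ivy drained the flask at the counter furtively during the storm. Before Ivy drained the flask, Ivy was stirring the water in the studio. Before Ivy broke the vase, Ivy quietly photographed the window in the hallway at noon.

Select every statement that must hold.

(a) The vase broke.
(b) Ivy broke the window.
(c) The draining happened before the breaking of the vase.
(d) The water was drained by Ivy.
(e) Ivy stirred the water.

(a), (c), (e)

(a) Entailed — 'Ivy broke the vase' is causative; it entails the inchoative 'the vase broke'.
(b) Not entailed — Ivy broke the vase, not the window; the window belongs to the photographing event.
(c) Entailed — the narrative places the draining before the breaking.
(d) Not entailed — Ivy drained the flask, not the water; the water belongs to the stirring event.
(e) Entailed — 'stir' is an activity; 'was stirring' entails that some stirring happened, so 'stirred' holds.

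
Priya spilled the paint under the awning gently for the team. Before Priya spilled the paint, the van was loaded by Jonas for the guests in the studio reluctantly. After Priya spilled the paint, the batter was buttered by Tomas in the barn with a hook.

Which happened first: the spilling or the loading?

the loading

The connectives place the loading before the spilling.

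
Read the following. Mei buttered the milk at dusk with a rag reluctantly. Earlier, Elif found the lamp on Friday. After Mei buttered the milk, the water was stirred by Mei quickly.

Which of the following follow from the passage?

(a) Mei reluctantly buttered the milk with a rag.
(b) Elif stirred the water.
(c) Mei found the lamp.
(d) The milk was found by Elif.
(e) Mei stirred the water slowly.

(a) Entailed — the original entails any weakening of itself; this just drops 'at dusk'.
(b) Not entailed — the passage has Mei stirring the water, not Elif.
(c) Not entailed — the passage has Elif finding the lamp, not Mei.
(d) Not entailed — Elif found the lamp, not the milk; the milk belongs to the buttering event.
(e) Not entailed — 'slowly' adds a manner not in (and inconsistent with) the original.

(a)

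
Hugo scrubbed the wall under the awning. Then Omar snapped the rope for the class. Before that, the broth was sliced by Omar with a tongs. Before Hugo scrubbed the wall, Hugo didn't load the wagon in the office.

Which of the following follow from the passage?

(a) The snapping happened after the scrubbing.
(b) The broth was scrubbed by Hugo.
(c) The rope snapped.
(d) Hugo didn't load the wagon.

(a), (c)

(a) Entailed — the narrative places the scrubbing before the snapping.
(b) Not entailed — Hugo scrubbed the wall, not the broth; the broth belongs to the slicing event.
(c) Entailed — 'Omar snapped the rope' is causative; it entails the inchoative 'the rope snapped'.
(d) Not entailed — dropping 'in the office' under negation is not valid — the original leaves open that Hugo loaded the wagon some other way.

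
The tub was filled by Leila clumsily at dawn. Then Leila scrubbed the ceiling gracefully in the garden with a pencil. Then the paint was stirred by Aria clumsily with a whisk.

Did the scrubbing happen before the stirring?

The narrative orders the scrubbing before the stirring.

yes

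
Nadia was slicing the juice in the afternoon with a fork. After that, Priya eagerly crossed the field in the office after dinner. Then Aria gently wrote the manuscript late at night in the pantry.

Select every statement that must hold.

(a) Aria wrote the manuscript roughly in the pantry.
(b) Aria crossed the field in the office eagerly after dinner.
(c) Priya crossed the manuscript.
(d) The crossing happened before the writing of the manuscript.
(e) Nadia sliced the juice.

(d)

(a) Not entailed — 'roughly' adds a manner not in (and inconsistent with) the original.
(b) Not entailed — the passage has Priya crossing the field, not Aria.
(c) Not entailed — Priya crossed the field, not the manuscript; the manuscript belongs to the writing event.
(d) Entailed — the narrative places the crossing before the writing.
(e) Not entailed — 'was slicing' is progressive on an accomplishment; it does not entail the completed 'sliced'.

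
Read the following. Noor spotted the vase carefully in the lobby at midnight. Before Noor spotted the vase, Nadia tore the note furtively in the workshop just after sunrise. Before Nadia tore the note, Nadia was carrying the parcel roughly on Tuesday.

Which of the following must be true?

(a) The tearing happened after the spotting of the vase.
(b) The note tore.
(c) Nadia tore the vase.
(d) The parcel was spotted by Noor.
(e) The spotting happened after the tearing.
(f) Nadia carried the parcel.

(a) Not entailed — the narrative places the tearing before the spotting, not after.
(b) Entailed — 'Nadia tore the note' is causative; it entails the inchoative 'the note tore'.
(c) Not entailed — Nadia tore the note, not the vase; the vase belongs to the spotting event.
(d) Not entailed — Noor spotted the vase, not the parcel; the parcel belongs to the carrying event.
(e) Entailed — the narrative places the tearing before the spotting.
(f) Entailed — 'carry' is an activity; 'was carrying' entails that some carrying happened, so 'carried' holds.

(b), (e), (f)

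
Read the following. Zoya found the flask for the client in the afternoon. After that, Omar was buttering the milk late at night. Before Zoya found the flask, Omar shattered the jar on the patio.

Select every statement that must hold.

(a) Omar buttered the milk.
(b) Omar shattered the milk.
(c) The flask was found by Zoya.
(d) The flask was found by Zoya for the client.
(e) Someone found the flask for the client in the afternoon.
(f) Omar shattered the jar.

(c), (d), (e), (f)

(a) Not entailed — 'was buttering' is progressive on an accomplishment; it does not entail the completed 'buttered'.
(b) Not entailed — Omar shattered the jar, not the milk; the milk belongs to the buttering event.
(c) Entailed — every conjunct here is already in the original finding event.
(d) Entailed — this follows by dropping conjuncts from the finding event's description.
(e) Entailed — every conjunct here is already in the original finding event.
(f) Entailed — dropping 'on the patio' leaves a sub-description the original still satisfies.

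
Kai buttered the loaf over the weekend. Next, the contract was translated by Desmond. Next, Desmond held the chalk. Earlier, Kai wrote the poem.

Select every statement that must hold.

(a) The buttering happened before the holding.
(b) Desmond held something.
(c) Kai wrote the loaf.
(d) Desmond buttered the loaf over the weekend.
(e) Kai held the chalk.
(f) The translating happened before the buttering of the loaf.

(a), (b)

(a) Entailed — the narrative places the buttering before the holding.
(b) Entailed — the original entails any weakening of itself; this just generalizes the patient.
(c) Not entailed — Kai wrote the poem, not the loaf; the loaf belongs to the buttering event.
(d) Not entailed — the passage has Kai buttering the loaf, not Desmond.
(e) Not entailed — the passage has Desmond holding the chalk, not Kai.
(f) Not entailed — the narrative places the buttering before the translating, not after.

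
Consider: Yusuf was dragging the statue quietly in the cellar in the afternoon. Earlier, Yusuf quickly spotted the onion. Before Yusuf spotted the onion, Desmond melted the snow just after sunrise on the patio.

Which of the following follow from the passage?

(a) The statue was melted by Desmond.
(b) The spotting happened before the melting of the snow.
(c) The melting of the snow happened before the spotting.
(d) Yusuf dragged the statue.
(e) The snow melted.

(c), (d), (e)

(a) Not entailed — Desmond melted the snow, not the statue; the statue belongs to the dragging event.
(b) Not entailed — the narrative places the melting before the spotting, not after.
(c) Entailed — the narrative places the melting before the spotting.
(d) Entailed — 'drag' is an activity; 'was dragging' entails that some dragging happened, so 'dragged' holds.
(e) Entailed — 'Desmond melted the snow' is causative; it entails the inchoative 'the snow melted'.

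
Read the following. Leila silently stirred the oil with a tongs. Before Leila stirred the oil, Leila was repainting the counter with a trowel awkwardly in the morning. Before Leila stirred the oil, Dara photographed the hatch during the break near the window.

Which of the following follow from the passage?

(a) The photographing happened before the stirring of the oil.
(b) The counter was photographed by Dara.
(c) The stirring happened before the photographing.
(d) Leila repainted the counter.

(a)

(a) Entailed — the narrative places the photographing before the stirring.
(b) Not entailed — Dara photographed the hatch, not the counter; the counter belongs to the repainting event.
(c) Not entailed — the narrative places the photographing before the stirring, not after.
(d) Not entailed — 'was repainting' is progressive on an accomplishment; it does not entail the completed 'repainted'.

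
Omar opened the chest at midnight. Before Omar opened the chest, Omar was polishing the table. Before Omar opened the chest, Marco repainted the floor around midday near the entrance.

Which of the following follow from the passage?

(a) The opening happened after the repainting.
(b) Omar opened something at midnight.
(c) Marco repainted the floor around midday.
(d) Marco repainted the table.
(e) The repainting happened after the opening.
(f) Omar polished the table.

(a) Entailed — the narrative places the repainting before the opening.
(b) Entailed — every conjunct here is already in the original opening event.
(c) Entailed — dropping 'near the entrance' leaves a sub-description the original still satisfies.
(d) Not entailed — Marco repainted the floor, not the table; the table belongs to the polishing event.
(e) Not entailed — the narrative places the repainting before the opening, not after.
(f) Entailed — 'polish' is an activity; 'was polishing' entails that some polishing happened, so 'polished' holds.

(a), (b), (c), (f)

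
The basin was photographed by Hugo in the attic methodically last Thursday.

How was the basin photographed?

methodically

'methodically' marks the manner of the photographing event.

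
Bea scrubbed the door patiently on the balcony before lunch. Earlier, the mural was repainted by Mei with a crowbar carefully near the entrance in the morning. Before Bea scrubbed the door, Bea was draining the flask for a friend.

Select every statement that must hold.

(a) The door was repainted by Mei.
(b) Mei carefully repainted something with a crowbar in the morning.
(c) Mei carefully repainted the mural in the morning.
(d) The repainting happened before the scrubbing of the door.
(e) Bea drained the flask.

(a) Not entailed — Mei repainted the mural, not the door; the door belongs to the scrubbing event.
(b) Entailed — every conjunct here is already in the original repainting event.
(c) Entailed — every conjunct here is already in the original repainting event.
(d) Entailed — the narrative places the repainting before the scrubbing.
(e) Not entailed — 'was draining' is progressive on an accomplishment; it does not entail the completed 'drained'.

(b), (c), (d)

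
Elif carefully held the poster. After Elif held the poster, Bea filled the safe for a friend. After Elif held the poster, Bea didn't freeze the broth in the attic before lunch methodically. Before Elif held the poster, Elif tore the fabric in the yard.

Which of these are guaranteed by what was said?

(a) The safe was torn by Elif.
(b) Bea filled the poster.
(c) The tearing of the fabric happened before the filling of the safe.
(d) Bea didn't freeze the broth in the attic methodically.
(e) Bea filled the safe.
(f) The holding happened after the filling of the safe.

(a) Not entailed — Elif tore the fabric, not the safe; the safe belongs to the filling event.
(b) Not entailed — Bea filled the safe, not the poster; the poster belongs to the holding event.
(c) Entailed — the narrative places the tearing before the filling.
(d) Not entailed — dropping 'before lunch' under negation is not valid — the original leaves open that Bea froze the broth some other way.
(e) Entailed — the original entails any weakening of itself; this just drops 'for a friend'.
(f) Not entailed — the narrative places the holding before the filling, not after.

(c), (e)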